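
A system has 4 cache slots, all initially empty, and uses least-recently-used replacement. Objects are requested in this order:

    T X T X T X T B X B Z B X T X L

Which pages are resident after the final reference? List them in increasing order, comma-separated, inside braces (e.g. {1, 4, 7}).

T → fault, frames (T)
X → fault, frames (T X)
T → hit
X → hit
T → hit
X → hit
T → hit
B → fault, frames (X T B)
X → hit
B → hit
Z → fault, frames (T X B Z)
B → hit
X → hit
T → hit
X → hit
L → fault, evict Z, frames (B T X L)

{B, L, T, X}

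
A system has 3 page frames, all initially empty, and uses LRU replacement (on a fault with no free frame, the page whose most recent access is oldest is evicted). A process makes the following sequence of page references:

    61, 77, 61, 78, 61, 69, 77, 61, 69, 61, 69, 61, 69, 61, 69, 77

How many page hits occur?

11

61 → fault, frames [61]
77 → fault, frames [61, 77]
61 → hit
78 → fault, frames [77, 61, 78]
61 → hit
69 → fault, evict 77, frames [78, 61, 69]
77 → fault, evict 78, frames [61, 69, 77]
61 → hit
69 → hit
61 → hit
69 → hit
61 → hit
69 → hit
61 → hit
69 → hit
77 → hit
Hits: 11.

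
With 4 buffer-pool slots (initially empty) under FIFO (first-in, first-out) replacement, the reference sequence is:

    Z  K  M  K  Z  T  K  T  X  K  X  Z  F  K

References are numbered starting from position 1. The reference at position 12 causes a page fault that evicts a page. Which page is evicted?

pos 1: Z -> miss, frames [Z]
pos 2: K -> miss, frames [Z, K]
pos 3: M -> miss, frames [Z, K, M]
pos 4: K -> hit
pos 5: Z -> hit
pos 6: T -> miss, frames [Z, K, M, T]
pos 7: K -> hit
pos 8: T -> hit
pos 9: X -> miss, evict Z, frames [K, M, T, X]
pos 10: K -> hit
pos 11: X -> hit
pos 12: Z -> miss, evict K, frames [M, T, X, Z]
At position 12, page K is evicted.

K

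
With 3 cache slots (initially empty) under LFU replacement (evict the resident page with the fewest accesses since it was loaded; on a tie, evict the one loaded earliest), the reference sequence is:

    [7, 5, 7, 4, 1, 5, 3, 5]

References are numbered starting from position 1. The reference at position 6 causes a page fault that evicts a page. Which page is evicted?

pos 1: 7 → miss, frames [7]
pos 2: 5 → miss, frames [7, 5]
pos 3: 7 → hit
pos 4: 4 → miss, frames [7, 5, 4]
pos 5: 1 → miss, evict 5, frames [7, 4, 1]
pos 6: 5 → miss, evict 4, frames [7, 1, 5]
At position 6, page 4 is evicted.

4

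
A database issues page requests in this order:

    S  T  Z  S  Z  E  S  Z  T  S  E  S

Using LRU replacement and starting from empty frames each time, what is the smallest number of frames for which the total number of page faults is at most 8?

3

f=1: 12 faults
f=2: 10 faults
f=3: 6 faults
f=4: 4 faults
Smallest f with faults ≤ 8 is 3.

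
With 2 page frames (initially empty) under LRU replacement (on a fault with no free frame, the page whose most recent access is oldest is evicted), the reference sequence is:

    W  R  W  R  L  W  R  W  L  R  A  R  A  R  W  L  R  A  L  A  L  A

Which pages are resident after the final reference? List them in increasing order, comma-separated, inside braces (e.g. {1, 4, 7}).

W -> fault, frames {W}
R -> fault, frames {W,R}
W -> hit
R -> hit
L -> fault, evict W, frames {R,L}
W -> fault, evict R, frames {L,W}
R -> fault, evict L, frames {W,R}
W -> hit
L -> fault, evict R, frames {W,L}
R -> fault, evict W, frames {L,R}
A -> fault, evict L, frames {R,A}
R -> hit
A -> hit
R -> hit
W -> fault, evict A, frames {R,W}
L -> fault, evict R, frames {W,L}
R -> fault, evict W, frames {L,R}
A -> fault, evict L, frames {R,A}
L -> fault, evict R, frames {A,L}
A -> hit
L -> hit
A -> hit

{A, L}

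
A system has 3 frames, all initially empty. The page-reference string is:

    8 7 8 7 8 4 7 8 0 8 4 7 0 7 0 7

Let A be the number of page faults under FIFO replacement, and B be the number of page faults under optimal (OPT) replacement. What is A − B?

Under FIFO: F F . . . F . . F F . F . . . . → 6 faults.
Under OPT: F F . . . F . . F . . F . . . . → 5 faults.
A − B = 6 − 5 = 1.

1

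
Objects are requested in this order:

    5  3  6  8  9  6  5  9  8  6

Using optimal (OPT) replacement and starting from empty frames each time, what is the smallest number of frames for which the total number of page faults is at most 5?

f=1: 10 faults
f=2: 8 faults
f=3: 6 faults
f=4: 5 faults
f=5: 5 faults
Smallest f with faults ≤ 5 is 4.

4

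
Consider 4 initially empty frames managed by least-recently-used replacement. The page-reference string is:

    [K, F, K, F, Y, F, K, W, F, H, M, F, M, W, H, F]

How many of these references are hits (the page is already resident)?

K: miss, frames (K)
F: miss, frames (K F)
K: hit
F: hit
Y: miss, frames (K F Y)
F: hit
K: hit
W: miss, frames (Y F K W)
F: hit
H: miss, evict Y, frames (K W F H)
M: miss, evict K, frames (W F H M)
F: hit
M: hit
W: hit
H: hit
F: hit
Hits: 10.

10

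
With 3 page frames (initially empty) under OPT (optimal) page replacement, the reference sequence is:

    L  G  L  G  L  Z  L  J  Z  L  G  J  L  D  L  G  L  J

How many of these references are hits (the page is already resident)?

11

L → fault, frames (L)
G → fault, frames (L G)
L → hit
G → hit
L → hit
Z → fault, frames (L G Z)
L → hit
J → fault, evict G, frames (L Z J)
Z → hit
L → hit
G → fault, evict Z, frames (L J G)
J → hit
L → hit
D → fault, evict J, frames (L G D)
L → hit
G → hit
L → hit
J → fault, evict D, frames (L G J)
Hits: 11.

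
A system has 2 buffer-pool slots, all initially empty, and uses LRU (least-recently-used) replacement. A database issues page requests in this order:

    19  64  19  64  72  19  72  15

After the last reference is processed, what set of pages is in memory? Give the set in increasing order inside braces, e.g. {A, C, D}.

19: miss, frames (19)
64: miss, frames (19 64)
19: hit
64: hit
72: miss, evict 19, frames (64 72)
19: miss, evict 64, frames (72 19)
72: hit
15: miss, evict 19, frames (72 15)

{15, 72}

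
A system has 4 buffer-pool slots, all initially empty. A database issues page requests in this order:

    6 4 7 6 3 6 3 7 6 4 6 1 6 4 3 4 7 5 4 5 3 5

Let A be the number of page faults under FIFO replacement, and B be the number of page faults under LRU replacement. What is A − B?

2

Under FIFO: F F F . F . . . . . . F F F . . F F . . F . → 10 faults.
Under LRU: F F F . F . . . . . . F . . F . F F . . . . → 8 faults.
A − B = 10 − 8 = 2.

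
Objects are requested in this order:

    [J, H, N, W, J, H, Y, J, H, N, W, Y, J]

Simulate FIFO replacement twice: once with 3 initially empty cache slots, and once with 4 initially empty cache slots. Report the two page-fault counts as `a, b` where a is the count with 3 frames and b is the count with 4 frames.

10, 11

3 frames: F F F F F F F . . F F . F → 10 faults.
4 frames: F F F F . . F F F F F F F → 11 faults.
11 > 10: adding a frame increased faults — Belady's anomaly.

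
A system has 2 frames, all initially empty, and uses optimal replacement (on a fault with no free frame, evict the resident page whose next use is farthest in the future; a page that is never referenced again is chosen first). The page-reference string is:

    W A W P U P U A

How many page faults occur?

5

W -> miss, frames [W]
A -> miss, frames [W, A]
W -> hit
P -> miss, evict W, frames [A, P]
U -> miss, evict A, frames [P, U]
P -> hit
U -> hit
A -> miss, evict U, frames [P, A]
Page faults: 5.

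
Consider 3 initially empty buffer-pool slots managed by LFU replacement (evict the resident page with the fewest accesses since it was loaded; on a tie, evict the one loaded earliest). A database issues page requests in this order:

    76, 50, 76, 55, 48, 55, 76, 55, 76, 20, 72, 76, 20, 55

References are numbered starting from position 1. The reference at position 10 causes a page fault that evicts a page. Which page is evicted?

pos 1: 76: fault, frames {76}
pos 2: 50: fault, frames {76,50}
pos 3: 76: hit
pos 4: 55: fault, frames {76,50,55}
pos 5: 48: fault, evict 50, frames {76,55,48}
pos 6: 55: hit
pos 7: 76: hit
pos 8: 55: hit
pos 9: 76: hit
pos 10: 20: fault, evict 48, frames {76,55,20}
At position 10, page 48 is evicted.

48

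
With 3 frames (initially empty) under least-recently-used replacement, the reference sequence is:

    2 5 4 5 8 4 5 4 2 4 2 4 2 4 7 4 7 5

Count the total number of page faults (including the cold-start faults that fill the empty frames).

2 → fault, frames (2)
5 → fault, frames (2 5)
4 → fault, frames (2 5 4)
5 → hit
8 → fault, evict 2, frames (4 5 8)
4 → hit
5 → hit
4 → hit
2 → fault, evict 8, frames (5 4 2)
4 → hit
2 → hit
4 → hit
2 → hit
4 → hit
7 → fault, evict 5, frames (2 4 7)
4 → hit
7 → hit
5 → fault, evict 2, frames (4 7 5)
Page faults: 7.

7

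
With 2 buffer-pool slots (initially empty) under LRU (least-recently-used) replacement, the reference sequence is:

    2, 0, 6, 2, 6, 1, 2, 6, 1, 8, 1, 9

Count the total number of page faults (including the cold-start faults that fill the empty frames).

10

2 -> fault, frames (2)
0 -> fault, frames (2 0)
6 -> fault, evict 2, frames (0 6)
2 -> fault, evict 0, frames (6 2)
6 -> hit
1 -> fault, evict 2, frames (6 1)
2 -> fault, evict 6, frames (1 2)
6 -> fault, evict 1, frames (2 6)
1 -> fault, evict 2, frames (6 1)
8 -> fault, evict 6, frames (1 8)
1 -> hit
9 -> fault, evict 8, frames (1 9)
Page faults: 10.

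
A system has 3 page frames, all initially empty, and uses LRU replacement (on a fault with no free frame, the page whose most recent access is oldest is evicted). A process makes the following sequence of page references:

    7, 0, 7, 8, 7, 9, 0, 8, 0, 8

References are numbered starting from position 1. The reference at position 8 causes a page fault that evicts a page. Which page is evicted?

7

pos 1: 7 → miss, frames [7]
pos 2: 0 → miss, frames [7, 0]
pos 3: 7 → hit
pos 4: 8 → miss, frames [0, 7, 8]
pos 5: 7 → hit
pos 6: 9 → miss, evict 0, frames [8, 7, 9]
pos 7: 0 → miss, evict 8, frames [7, 9, 0]
pos 8: 8 → miss, evict 7, frames [9, 0, 8]
At position 8, page 7 is evicted.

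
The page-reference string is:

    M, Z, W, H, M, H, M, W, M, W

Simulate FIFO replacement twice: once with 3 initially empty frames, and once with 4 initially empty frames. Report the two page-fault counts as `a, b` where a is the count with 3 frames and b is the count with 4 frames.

5, 4

3 frames: F F F F F . . . . . → 5 faults.
4 frames: F F F F . . . . . . → 4 faults.
4 < 5: adding a frame reduced faults, as is typical.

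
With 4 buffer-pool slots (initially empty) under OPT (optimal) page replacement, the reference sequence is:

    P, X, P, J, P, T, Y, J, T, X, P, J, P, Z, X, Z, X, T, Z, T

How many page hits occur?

P: miss, frames (P)
X: miss, frames (P X)
P: hit
J: miss, frames (P X J)
P: hit
T: miss, frames (P X J T)
Y: miss, evict P, frames (X J T Y)
J: hit
T: hit
X: hit
P: miss, evict Y, frames (X J T P)
J: hit
P: hit
Z: miss, evict P, frames (X J T Z)
X: hit
Z: hit
X: hit
T: hit
Z: hit
T: hit
Hits: 13.

13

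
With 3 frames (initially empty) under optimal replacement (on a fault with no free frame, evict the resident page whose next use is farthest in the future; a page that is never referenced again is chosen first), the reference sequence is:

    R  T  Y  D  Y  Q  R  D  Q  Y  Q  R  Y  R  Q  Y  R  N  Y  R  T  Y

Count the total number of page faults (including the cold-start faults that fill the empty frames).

8

R → miss, frames (R)
T → miss, frames (R T)
Y → miss, frames (R T Y)
D → miss, evict T, frames (R Y D)
Y → hit
Q → miss, evict Y, frames (R D Q)
R → hit
D → hit
Q → hit
Y → miss, evict D, frames (R Q Y)
Q → hit
R → hit
Y → hit
R → hit
Q → hit
Y → hit
R → hit
N → miss, evict Q, frames (R Y N)
Y → hit
R → hit
T → miss, evict N, frames (R Y T)
Y → hit
Page faults: 8.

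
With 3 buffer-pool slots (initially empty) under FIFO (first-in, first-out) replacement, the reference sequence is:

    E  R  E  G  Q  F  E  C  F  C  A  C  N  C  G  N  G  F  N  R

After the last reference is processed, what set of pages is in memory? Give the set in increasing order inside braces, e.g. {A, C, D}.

{F, G, R}

E → fault, frames (E)
R → fault, frames (E R)
E → hit
G → fault, frames (E R G)
Q → fault, evict E, frames (R G Q)
F → fault, evict R, frames (G Q F)
E → fault, evict G, frames (Q F E)
C → fault, evict Q, frames (F E C)
F → hit
C → hit
A → fault, evict F, frames (E C A)
C → hit
N → fault, evict E, frames (C A N)
C → hit
G → fault, evict C, frames (A N G)
N → hit
G → hit
F → fault, evict A, frames (N G F)
N → hit
R → fault, evict N, frames (G F R)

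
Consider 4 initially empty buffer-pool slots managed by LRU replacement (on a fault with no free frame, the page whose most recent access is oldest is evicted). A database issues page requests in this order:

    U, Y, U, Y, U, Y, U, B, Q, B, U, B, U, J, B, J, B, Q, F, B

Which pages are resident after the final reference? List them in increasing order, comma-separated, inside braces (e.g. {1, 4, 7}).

U → fault, frames {U}
Y → fault, frames {U,Y}
U → hit
Y → hit
U → hit
Y → hit
U → hit
B → fault, frames {Y,U,B}
Q → fault, frames {Y,U,B,Q}
B → hit
U → hit
B → hit
U → hit
J → fault, evict Y, frames {Q,B,U,J}
B → hit
J → hit
B → hit
Q → hit
F → fault, evict U, frames {J,B,Q,F}
B → hit

{B, F, J, Q}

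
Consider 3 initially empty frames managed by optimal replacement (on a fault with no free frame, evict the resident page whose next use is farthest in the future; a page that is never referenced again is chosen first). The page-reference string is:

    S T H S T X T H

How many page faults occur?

4

S: miss, frames {S}
T: miss, frames {S,T}
H: miss, frames {S,T,H}
S: hit
T: hit
X: miss, evict S, frames {T,H,X}
T: hit
H: hit
Page faults: 4.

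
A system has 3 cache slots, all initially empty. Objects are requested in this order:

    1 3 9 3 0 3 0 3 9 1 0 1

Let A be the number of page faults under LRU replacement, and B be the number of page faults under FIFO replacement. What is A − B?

1

Under LRU: F F F . F . . . . F F . → 6 faults.
Under FIFO: F F F . F . . . . F . . → 5 faults.
A − B = 6 − 5 = 1.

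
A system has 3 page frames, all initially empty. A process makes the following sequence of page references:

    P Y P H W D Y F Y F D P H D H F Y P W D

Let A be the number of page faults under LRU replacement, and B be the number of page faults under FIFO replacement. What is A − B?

-1

Under LRU: F F . F F F F F . . . F F . . F F F F F → 14 faults.
Under FIFO: F F . F F F F F . . . F F F . F F F F F → 15 faults.
A − B = 14 − 15 = -1.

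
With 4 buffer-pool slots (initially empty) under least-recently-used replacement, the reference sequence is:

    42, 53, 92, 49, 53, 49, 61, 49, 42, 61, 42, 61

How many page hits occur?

42 -> miss, frames {42}
53 -> miss, frames {42,53}
92 -> miss, frames {42,53,92}
49 -> miss, frames {42,53,92,49}
53 -> hit
49 -> hit
61 -> miss, evict 42, frames {92,53,49,61}
49 -> hit
42 -> miss, evict 92, frames {53,61,49,42}
61 -> hit
42 -> hit
61 -> hit
Hits: 6.

6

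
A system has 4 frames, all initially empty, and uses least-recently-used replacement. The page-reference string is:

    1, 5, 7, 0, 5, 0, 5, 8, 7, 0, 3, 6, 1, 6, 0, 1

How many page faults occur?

8

1 -> fault, frames [1]
5 -> fault, frames [1, 5]
7 -> fault, frames [1, 5, 7]
0 -> fault, frames [1, 5, 7, 0]
5 -> hit
0 -> hit
5 -> hit
8 -> fault, evict 1, frames [7, 0, 5, 8]
7 -> hit
0 -> hit
3 -> fault, evict 5, frames [8, 7, 0, 3]
6 -> fault, evict 8, frames [7, 0, 3, 6]
1 -> fault, evict 7, frames [0, 3, 6, 1]
6 -> hit
0 -> hit
1 -> hit
Page faults: 8.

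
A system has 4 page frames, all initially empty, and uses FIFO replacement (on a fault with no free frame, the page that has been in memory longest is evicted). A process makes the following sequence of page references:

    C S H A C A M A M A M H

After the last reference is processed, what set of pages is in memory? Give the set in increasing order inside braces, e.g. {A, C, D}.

C → miss, frames (C)
S → miss, frames (C S)
H → miss, frames (C S H)
A → miss, frames (C S H A)
C → hit
A → hit
M → miss, evict C, frames (S H A M)
A → hit
M → hit
A → hit
M → hit
H → hit

{A, H, M, S}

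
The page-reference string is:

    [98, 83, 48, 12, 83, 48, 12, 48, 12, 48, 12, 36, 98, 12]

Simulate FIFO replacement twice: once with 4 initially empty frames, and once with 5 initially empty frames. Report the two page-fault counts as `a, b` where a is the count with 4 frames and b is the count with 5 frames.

6, 5

4 frames: F F F F . . . . . . . F F . → 6 faults.
5 frames: F F F F . . . . . . . F . . → 5 faults.
5 < 6: adding a frame reduced faults, as is typical.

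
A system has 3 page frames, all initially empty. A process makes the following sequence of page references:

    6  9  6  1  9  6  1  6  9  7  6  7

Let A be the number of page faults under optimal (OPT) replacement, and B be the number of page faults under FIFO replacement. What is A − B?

Under OPT: F F . F . . . . . F . . → 4 faults.
Under FIFO: F F . F . . . . . F F . → 5 faults.
A − B = 4 − 5 = -1.

-1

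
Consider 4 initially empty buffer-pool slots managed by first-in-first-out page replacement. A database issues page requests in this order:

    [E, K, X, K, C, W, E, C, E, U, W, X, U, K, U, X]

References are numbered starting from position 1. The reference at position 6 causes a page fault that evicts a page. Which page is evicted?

E

pos 1: E: fault, frames {E}
pos 2: K: fault, frames {E,K}
pos 3: X: fault, frames {E,K,X}
pos 4: K: hit
pos 5: C: fault, frames {E,K,X,C}
pos 6: W: fault, evict E, frames {K,X,C,W}
At position 6, page E is evicted.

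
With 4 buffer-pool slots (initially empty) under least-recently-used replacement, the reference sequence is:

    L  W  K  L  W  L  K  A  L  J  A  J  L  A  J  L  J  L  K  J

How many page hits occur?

15

L -> miss, frames {L}
W -> miss, frames {L,W}
K -> miss, frames {L,W,K}
L -> hit
W -> hit
L -> hit
K -> hit
A -> miss, frames {W,L,K,A}
L -> hit
J -> miss, evict W, frames {K,A,L,J}
A -> hit
J -> hit
L -> hit
A -> hit
J -> hit
L -> hit
J -> hit
L -> hit
K -> hit
J -> hit
Hits: 15.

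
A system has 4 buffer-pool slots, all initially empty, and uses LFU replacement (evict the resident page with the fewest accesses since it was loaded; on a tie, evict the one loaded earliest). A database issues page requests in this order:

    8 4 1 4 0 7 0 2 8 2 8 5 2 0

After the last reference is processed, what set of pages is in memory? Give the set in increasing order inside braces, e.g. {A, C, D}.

{0, 2, 5, 8}

8 → fault, frames {8}
4 → fault, frames {8,4}
1 → fault, frames {8,4,1}
4 → hit
0 → fault, frames {8,4,1,0}
7 → fault, evict 8, frames {4,1,0,7}
0 → hit
2 → fault, evict 1, frames {4,0,7,2}
8 → fault, evict 7, frames {4,0,2,8}
2 → hit
8 → hit
5 → fault, evict 4, frames {0,2,8,5}
2 → hit
0 → hit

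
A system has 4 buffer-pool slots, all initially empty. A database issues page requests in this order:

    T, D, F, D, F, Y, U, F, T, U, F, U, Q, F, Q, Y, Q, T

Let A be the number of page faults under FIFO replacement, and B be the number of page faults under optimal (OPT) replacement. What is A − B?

Under FIFO: F F F . . F F . F . . . F F . F . . → 9 faults.
Under OPT: F F F . . F F . . . . . F . . . . . → 6 faults.
A − B = 9 − 6 = 3.

3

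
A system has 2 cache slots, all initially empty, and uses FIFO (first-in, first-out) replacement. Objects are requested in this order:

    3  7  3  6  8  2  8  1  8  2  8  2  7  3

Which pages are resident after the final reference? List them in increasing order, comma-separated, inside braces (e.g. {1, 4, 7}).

3 → miss, frames {3}
7 → miss, frames {3,7}
3 → hit
6 → miss, evict 3, frames {7,6}
8 → miss, evict 7, frames {6,8}
2 → miss, evict 6, frames {8,2}
8 → hit
1 → miss, evict 8, frames {2,1}
8 → miss, evict 2, frames {1,8}
2 → miss, evict 1, frames {8,2}
8 → hit
2 → hit
7 → miss, evict 8, frames {2,7}
3 → miss, evict 2, frames {7,3}

{3, 7}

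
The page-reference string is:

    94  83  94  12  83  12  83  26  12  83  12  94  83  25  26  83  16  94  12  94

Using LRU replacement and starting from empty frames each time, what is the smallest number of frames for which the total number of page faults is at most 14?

f=1: 20 faults
f=2: 15 faults
f=3: 10 faults
f=4: 9 faults
f=5: 7 faults
f=6: 6 faults
Smallest f with faults ≤ 14 is 3.

3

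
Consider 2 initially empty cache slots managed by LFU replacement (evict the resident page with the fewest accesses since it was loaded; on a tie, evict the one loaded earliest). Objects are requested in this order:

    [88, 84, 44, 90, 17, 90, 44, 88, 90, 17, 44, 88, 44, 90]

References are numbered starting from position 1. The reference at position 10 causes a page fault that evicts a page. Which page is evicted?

88

pos 1: 88: fault, frames (88)
pos 2: 84: fault, frames (88 84)
pos 3: 44: fault, evict 88, frames (84 44)
pos 4: 90: fault, evict 84, frames (44 90)
pos 5: 17: fault, evict 44, frames (90 17)
pos 6: 90: hit
pos 7: 44: fault, evict 17, frames (90 44)
pos 8: 88: fault, evict 44, frames (90 88)
pos 9: 90: hit
pos 10: 17: fault, evict 88, frames (90 17)
At position 10, page 88 is evicted.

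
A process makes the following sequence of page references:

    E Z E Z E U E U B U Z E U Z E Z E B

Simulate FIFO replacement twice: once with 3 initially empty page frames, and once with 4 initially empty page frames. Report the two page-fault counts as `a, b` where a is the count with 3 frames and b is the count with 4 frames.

3 frames: F F . . . F . . F . . F . F . . . . → 6 faults.
4 frames: F F . . . F . . F . . . . . . . . . → 4 faults.
4 < 6: adding a frame reduced faults, as is typical.

6, 4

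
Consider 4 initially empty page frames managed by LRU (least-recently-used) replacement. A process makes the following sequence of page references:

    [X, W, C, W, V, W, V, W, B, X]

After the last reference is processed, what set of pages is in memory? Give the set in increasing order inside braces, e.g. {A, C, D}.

{B, V, W, X}

X → miss, frames [X]
W → miss, frames [X, W]
C → miss, frames [X, W, C]
W → hit
V → miss, frames [X, C, W, V]
W → hit
V → hit
W → hit
B → miss, evict X, frames [C, V, W, B]
X → miss, evict C, frames [V, W, B, X]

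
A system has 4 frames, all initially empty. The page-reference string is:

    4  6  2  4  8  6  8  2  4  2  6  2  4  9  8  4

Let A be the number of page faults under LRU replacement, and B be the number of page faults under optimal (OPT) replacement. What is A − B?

Under LRU: F F F . F . . . . . . . . F F . → 6 faults.
Under OPT: F F F . F . . . . . . . . F . . → 5 faults.
A − B = 6 − 5 = 1.

1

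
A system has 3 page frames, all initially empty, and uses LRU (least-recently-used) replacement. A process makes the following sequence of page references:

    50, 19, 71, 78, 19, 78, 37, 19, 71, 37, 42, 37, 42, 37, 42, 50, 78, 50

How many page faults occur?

50 → miss, frames (50)
19 → miss, frames (50 19)
71 → miss, frames (50 19 71)
78 → miss, evict 50, frames (19 71 78)
19 → hit
78 → hit
37 → miss, evict 71, frames (19 78 37)
19 → hit
71 → miss, evict 78, frames (37 19 71)
37 → hit
42 → miss, evict 19, frames (71 37 42)
37 → hit
42 → hit
37 → hit
42 → hit
50 → miss, evict 71, frames (37 42 50)
78 → miss, evict 37, frames (42 50 78)
50 → hit
Page faults: 9.

9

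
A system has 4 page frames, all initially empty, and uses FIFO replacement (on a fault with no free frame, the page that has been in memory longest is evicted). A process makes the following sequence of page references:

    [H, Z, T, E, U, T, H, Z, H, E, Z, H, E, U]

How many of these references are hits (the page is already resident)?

H -> fault, frames [H]
Z -> fault, frames [H, Z]
T -> fault, frames [H, Z, T]
E -> fault, frames [H, Z, T, E]
U -> fault, evict H, frames [Z, T, E, U]
T -> hit
H -> fault, evict Z, frames [T, E, U, H]
Z -> fault, evict T, frames [E, U, H, Z]
H -> hit
E -> hit
Z -> hit
H -> hit
E -> hit
U -> hit
Hits: 7.

7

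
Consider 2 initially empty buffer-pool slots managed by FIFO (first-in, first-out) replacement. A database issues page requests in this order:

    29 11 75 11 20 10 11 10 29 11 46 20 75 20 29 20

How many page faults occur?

29 → miss, frames {29}
11 → miss, frames {29,11}
75 → miss, evict 29, frames {11,75}
11 → hit
20 → miss, evict 11, frames {75,20}
10 → miss, evict 75, frames {20,10}
11 → miss, evict 20, frames {10,11}
10 → hit
29 → miss, evict 10, frames {11,29}
11 → hit
46 → miss, evict 11, frames {29,46}
20 → miss, evict 29, frames {46,20}
75 → miss, evict 46, frames {20,75}
20 → hit
29 → miss, evict 20, frames {75,29}
20 → miss, evict 75, frames {29,20}
Page faults: 12.

12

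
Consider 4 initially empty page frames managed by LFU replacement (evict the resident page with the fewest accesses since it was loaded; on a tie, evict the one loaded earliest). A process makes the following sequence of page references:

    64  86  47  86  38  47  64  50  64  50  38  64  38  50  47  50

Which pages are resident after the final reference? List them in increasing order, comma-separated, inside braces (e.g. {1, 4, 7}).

{38, 47, 50, 64}

64 -> miss, frames {64}
86 -> miss, frames {64,86}
47 -> miss, frames {64,86,47}
86 -> hit
38 -> miss, frames {64,86,47,38}
47 -> hit
64 -> hit
50 -> miss, evict 38, frames {64,86,47,50}
64 -> hit
50 -> hit
38 -> miss, evict 86, frames {64,47,50,38}
64 -> hit
38 -> hit
50 -> hit
47 -> hit
50 -> hit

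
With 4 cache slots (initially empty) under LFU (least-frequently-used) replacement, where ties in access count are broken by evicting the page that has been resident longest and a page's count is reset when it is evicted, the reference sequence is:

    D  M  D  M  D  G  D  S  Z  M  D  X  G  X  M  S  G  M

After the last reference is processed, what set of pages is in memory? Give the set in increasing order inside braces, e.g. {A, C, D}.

D → fault, frames (D)
M → fault, frames (D M)
D → hit
M → hit
D → hit
G → fault, frames (D M G)
D → hit
S → fault, frames (D M G S)
Z → fault, evict G, frames (D M S Z)
M → hit
D → hit
X → fault, evict S, frames (D M Z X)
G → fault, evict Z, frames (D M X G)
X → hit
M → hit
S → fault, evict G, frames (D M X S)
G → fault, evict S, frames (D M X G)
M → hit

{D, G, M, X}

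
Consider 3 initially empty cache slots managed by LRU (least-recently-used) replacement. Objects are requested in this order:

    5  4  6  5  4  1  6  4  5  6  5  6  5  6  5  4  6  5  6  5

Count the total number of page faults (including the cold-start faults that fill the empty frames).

5 → fault, frames [5]
4 → fault, frames [5, 4]
6 → fault, frames [5, 4, 6]
5 → hit
4 → hit
1 → fault, evict 6, frames [5, 4, 1]
6 → fault, evict 5, frames [4, 1, 6]
4 → hit
5 → fault, evict 1, frames [6, 4, 5]
6 → hit
5 → hit
6 → hit
5 → hit
6 → hit
5 → hit
4 → hit
6 → hit
5 → hit
6 → hit
5 → hit
Page faults: 6.

6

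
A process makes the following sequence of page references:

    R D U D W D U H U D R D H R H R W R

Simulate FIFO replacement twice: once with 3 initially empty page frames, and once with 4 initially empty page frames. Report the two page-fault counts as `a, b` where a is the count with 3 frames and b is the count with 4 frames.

3 frames: F F F . F . . F . F F . . . . . F . → 8 faults.
4 frames: F F F . F . . F . . F F . . . . . . → 7 faults.
7 < 8: adding a frame reduced faults, as is typical.

8, 7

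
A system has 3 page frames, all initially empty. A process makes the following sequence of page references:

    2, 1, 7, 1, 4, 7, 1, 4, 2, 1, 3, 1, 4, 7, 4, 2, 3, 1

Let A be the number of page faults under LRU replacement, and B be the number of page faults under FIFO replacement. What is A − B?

Under LRU: F F F . F . . . F . F . F F . F F F → 11 faults.
Under FIFO: F F F . F . . . F F F . F F . F F F → 12 faults.
A − B = 11 − 12 = -1.

-1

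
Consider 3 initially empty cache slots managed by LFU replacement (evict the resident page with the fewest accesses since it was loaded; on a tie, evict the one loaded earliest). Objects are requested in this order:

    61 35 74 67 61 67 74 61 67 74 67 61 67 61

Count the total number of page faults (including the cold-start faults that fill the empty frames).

61: miss, frames {61}
35: miss, frames {61,35}
74: miss, frames {61,35,74}
67: miss, evict 61, frames {35,74,67}
61: miss, evict 35, frames {74,67,61}
67: hit
74: hit
61: hit
67: hit
74: hit
67: hit
61: hit
67: hit
61: hit
Page faults: 5.

5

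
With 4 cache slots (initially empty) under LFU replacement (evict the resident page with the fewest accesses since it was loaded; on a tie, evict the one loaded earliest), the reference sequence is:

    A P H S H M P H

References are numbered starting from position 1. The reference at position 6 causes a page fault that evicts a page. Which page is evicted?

pos 1: A: fault, frames (A)
pos 2: P: fault, frames (A P)
pos 3: H: fault, frames (A P H)
pos 4: S: fault, frames (A P H S)
pos 5: H: hit
pos 6: M: fault, evict A, frames (P H S M)
At position 6, page A is evicted.

A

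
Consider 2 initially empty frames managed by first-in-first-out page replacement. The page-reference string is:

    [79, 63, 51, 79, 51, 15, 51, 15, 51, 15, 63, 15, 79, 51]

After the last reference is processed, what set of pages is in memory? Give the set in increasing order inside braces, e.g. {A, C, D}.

{51, 79}

79 -> miss, frames {79}
63 -> miss, frames {79,63}
51 -> miss, evict 79, frames {63,51}
79 -> miss, evict 63, frames {51,79}
51 -> hit
15 -> miss, evict 51, frames {79,15}
51 -> miss, evict 79, frames {15,51}
15 -> hit
51 -> hit
15 -> hit
63 -> miss, evict 15, frames {51,63}
15 -> miss, evict 51, frames {63,15}
79 -> miss, evict 63, frames {15,79}
51 -> miss, evict 15, frames {79,51}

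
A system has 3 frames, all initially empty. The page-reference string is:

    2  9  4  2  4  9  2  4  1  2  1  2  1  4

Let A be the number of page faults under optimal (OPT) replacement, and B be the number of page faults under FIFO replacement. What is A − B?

-1

Under OPT: F F F . . . . . F . . . . . → 4 faults.
Under FIFO: F F F . . . . . F F . . . . → 5 faults.
A − B = 4 − 5 = -1.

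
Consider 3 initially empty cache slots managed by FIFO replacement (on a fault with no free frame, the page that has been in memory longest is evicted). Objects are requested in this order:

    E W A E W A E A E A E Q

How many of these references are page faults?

E -> fault, frames (E)
W -> fault, frames (E W)
A -> fault, frames (E W A)
E -> hit
W -> hit
A -> hit
E -> hit
A -> hit
E -> hit
A -> hit
E -> hit
Q -> fault, evict E, frames (W A Q)
Page faults: 4.

4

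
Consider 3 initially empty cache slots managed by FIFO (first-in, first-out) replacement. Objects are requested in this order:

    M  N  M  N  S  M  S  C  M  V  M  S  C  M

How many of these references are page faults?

M -> fault, frames (M)
N -> fault, frames (M N)
M -> hit
N -> hit
S -> fault, frames (M N S)
M -> hit
S -> hit
C -> fault, evict M, frames (N S C)
M -> fault, evict N, frames (S C M)
V -> fault, evict S, frames (C M V)
M -> hit
S -> fault, evict C, frames (M V S)
C -> fault, evict M, frames (V S C)
M -> fault, evict V, frames (S C M)
Page faults: 9.

9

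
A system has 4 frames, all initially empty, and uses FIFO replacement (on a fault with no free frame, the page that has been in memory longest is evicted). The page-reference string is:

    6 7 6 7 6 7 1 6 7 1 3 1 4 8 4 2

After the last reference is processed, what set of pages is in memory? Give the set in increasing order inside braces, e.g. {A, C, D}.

{2, 3, 4, 8}

6 -> fault, frames (6)
7 -> fault, frames (6 7)
6 -> hit
7 -> hit
6 -> hit
7 -> hit
1 -> fault, frames (6 7 1)
6 -> hit
7 -> hit
1 -> hit
3 -> fault, frames (6 7 1 3)
1 -> hit
4 -> fault, evict 6, frames (7 1 3 4)
8 -> fault, evict 7, frames (1 3 4 8)
4 -> hit
2 -> fault, evict 1, frames (3 4 8 2)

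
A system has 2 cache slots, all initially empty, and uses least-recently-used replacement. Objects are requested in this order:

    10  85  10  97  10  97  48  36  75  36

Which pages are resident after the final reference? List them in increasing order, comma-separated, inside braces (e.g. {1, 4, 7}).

10 -> miss, frames (10)
85 -> miss, frames (10 85)
10 -> hit
97 -> miss, evict 85, frames (10 97)
10 -> hit
97 -> hit
48 -> miss, evict 10, frames (97 48)
36 -> miss, evict 97, frames (48 36)
75 -> miss, evict 48, frames (36 75)
36 -> hit

{36, 75}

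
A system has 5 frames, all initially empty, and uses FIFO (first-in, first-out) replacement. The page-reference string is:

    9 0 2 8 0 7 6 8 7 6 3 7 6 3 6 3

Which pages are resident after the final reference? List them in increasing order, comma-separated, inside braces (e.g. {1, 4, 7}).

9 → miss, frames {9}
0 → miss, frames {9,0}
2 → miss, frames {9,0,2}
8 → miss, frames {9,0,2,8}
0 → hit
7 → miss, frames {9,0,2,8,7}
6 → miss, evict 9, frames {0,2,8,7,6}
8 → hit
7 → hit
6 → hit
3 → miss, evict 0, frames {2,8,7,6,3}
7 → hit
6 → hit
3 → hit
6 → hit
3 → hit

{2, 3, 6, 7, 8}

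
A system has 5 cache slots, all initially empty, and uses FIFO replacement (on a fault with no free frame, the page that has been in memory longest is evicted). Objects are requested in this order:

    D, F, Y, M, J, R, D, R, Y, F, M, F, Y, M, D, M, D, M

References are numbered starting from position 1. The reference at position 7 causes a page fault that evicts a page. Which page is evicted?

pos 1: D → miss, frames {D}
pos 2: F → miss, frames {D,F}
pos 3: Y → miss, frames {D,F,Y}
pos 4: M → miss, frames {D,F,Y,M}
pos 5: J → miss, frames {D,F,Y,M,J}
pos 6: R → miss, evict D, frames {F,Y,M,J,R}
pos 7: D → miss, evict F, frames {Y,M,J,R,D}
At position 7, page F is evicted.

F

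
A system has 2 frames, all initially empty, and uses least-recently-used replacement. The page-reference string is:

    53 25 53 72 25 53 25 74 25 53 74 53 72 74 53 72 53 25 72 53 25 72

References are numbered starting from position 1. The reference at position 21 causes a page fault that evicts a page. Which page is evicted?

pos 1: 53 → miss, frames (53)
pos 2: 25 → miss, frames (53 25)
pos 3: 53 → hit
pos 4: 72 → miss, evict 25, frames (53 72)
pos 5: 25 → miss, evict 53, frames (72 25)
pos 6: 53 → miss, evict 72, frames (25 53)
pos 7: 25 → hit
pos 8: 74 → miss, evict 53, frames (25 74)
pos 9: 25 → hit
pos 10: 53 → miss, evict 74, frames (25 53)
pos 11: 74 → miss, evict 25, frames (53 74)
pos 12: 53 → hit
pos 13: 72 → miss, evict 74, frames (53 72)
pos 14: 74 → miss, evict 53, frames (72 74)
pos 15: 53 → miss, evict 72, frames (74 53)
pos 16: 72 → miss, evict 74, frames (53 72)
pos 17: 53 → hit
pos 18: 25 → miss, evict 72, frames (53 25)
pos 19: 72 → miss, evict 53, frames (25 72)
pos 20: 53 → miss, evict 25, frames (72 53)
pos 21: 25 → miss, evict 72, frames (53 25)
At position 21, page 72 is evicted.

72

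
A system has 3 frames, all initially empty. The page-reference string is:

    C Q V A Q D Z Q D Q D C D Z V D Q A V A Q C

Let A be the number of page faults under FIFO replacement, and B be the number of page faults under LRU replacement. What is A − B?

Under FIFO: F F F F . F F F . . . F F F F . F F . . . F → 14 faults.
Under LRU: F F F F . F F . . . . F . F F . F F F . . F → 13 faults.
A − B = 14 − 13 = 1.

1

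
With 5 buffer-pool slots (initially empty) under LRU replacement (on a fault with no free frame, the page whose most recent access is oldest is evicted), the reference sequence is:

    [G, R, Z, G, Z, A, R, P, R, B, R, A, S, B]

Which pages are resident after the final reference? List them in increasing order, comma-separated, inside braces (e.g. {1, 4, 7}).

G → fault, frames [G]
R → fault, frames [G, R]
Z → fault, frames [G, R, Z]
G → hit
Z → hit
A → fault, frames [R, G, Z, A]
R → hit
P → fault, frames [G, Z, A, R, P]
R → hit
B → fault, evict G, frames [Z, A, P, R, B]
R → hit
A → hit
S → fault, evict Z, frames [P, B, R, A, S]
B → hit

{A, B, P, R, S}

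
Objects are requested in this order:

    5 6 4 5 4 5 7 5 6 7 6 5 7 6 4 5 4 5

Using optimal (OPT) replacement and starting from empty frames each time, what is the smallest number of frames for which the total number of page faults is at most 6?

3

f=1: 18 faults
f=2: 8 faults
f=3: 5 faults
f=4: 4 faults
Smallest f with faults ≤ 6 is 3.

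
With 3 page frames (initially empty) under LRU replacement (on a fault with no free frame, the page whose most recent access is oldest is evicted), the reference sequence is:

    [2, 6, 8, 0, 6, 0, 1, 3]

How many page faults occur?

2 -> miss, frames [2]
6 -> miss, frames [2, 6]
8 -> miss, frames [2, 6, 8]
0 -> miss, evict 2, frames [6, 8, 0]
6 -> hit
0 -> hit
1 -> miss, evict 8, frames [6, 0, 1]
3 -> miss, evict 6, frames [0, 1, 3]
Page faults: 6.

6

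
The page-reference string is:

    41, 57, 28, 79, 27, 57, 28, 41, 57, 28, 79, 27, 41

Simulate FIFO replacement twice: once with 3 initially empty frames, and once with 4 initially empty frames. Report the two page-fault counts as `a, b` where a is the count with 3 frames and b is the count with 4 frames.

3 frames: F F F F F F F F . . F F . → 10 faults.
4 frames: F F F F F . . F F F F F F → 11 faults.
11 > 10: adding a frame increased faults — Belady's anomaly.

10, 11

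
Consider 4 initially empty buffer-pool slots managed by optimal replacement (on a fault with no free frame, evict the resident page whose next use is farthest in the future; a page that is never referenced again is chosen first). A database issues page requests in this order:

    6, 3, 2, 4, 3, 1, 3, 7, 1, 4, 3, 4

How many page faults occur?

6 -> miss, frames (6)
3 -> miss, frames (6 3)
2 -> miss, frames (6 3 2)
4 -> miss, frames (6 3 2 4)
3 -> hit
1 -> miss, evict 2, frames (6 3 4 1)
3 -> hit
7 -> miss, evict 6, frames (3 4 1 7)
1 -> hit
4 -> hit
3 -> hit
4 -> hit
Page faults: 6.

6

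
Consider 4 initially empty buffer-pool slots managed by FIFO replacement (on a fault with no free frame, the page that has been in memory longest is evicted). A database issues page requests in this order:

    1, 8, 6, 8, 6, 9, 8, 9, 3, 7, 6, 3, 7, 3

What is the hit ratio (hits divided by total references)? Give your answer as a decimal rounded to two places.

0.57

1 → miss, frames {1}
8 → miss, frames {1,8}
6 → miss, frames {1,8,6}
8 → hit
6 → hit
9 → miss, frames {1,8,6,9}
8 → hit
9 → hit
3 → miss, evict 1, frames {8,6,9,3}
7 → miss, evict 8, frames {6,9,3,7}
6 → hit
3 → hit
7 → hit
3 → hit
Hits: 8 of 14 references → 8/14 = 0.5714.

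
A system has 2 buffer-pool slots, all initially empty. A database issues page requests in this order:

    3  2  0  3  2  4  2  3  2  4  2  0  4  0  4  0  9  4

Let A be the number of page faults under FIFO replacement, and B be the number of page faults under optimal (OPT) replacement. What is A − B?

3

Under FIFO: F F F F F F . F F F . F . . . . F F → 12 faults.
Under OPT: F F F . F F . F . F . F . . . . F . → 9 faults.
A − B = 12 − 9 = 3.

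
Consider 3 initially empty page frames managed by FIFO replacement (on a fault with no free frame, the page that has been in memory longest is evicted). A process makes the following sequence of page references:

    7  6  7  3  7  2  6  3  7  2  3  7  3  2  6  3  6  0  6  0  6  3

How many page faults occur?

8

7: miss, frames {7}
6: miss, frames {7,6}
7: hit
3: miss, frames {7,6,3}
7: hit
2: miss, evict 7, frames {6,3,2}
6: hit
3: hit
7: miss, evict 6, frames {3,2,7}
2: hit
3: hit
7: hit
3: hit
2: hit
6: miss, evict 3, frames {2,7,6}
3: miss, evict 2, frames {7,6,3}
6: hit
0: miss, evict 7, frames {6,3,0}
6: hit
0: hit
6: hit
3: hit
Page faults: 8.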